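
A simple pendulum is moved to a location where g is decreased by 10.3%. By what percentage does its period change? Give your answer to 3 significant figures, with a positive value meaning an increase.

T ∝ 1/√g, so T'/T = 1/√(0.8970) = 1.056.
Percentage change in T = (1.056 − 1) × 100% = 5.59%.

5.59%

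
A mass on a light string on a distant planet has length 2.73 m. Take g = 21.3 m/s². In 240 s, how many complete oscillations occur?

T = 2π√(L/g) = 2π√(2.73/21.3) = 2.249 s.
Number of complete oscillations = ⌊240/2.249⌋ = ⌊106.7⌋ = 106.

106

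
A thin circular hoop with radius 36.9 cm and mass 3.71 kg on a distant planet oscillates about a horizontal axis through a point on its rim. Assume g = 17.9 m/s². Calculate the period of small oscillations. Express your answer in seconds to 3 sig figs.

I_cm = mr² = 0.5052 kg·m². The pivot is at distance d = 0.369 m from the centre of mass.
By the parallel-axis theorem, I = I_cm + md² = 0.5052 + 0.5052 = 1.010 kg·m².
T = 2π√(I/(mgd)) = 2π√(1.010/(3.71 × 17.9 × 0.369)) = 1.28 s.

1.28 s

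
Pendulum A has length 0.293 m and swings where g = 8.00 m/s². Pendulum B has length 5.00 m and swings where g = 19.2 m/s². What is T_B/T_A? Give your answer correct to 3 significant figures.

2.67

T = 2π√(L/g), so T_B/T_A = √((L_B/g_B)/(L_A/g_A)) = √((5.00/19.2)/(0.293/8.00)) = 2.67.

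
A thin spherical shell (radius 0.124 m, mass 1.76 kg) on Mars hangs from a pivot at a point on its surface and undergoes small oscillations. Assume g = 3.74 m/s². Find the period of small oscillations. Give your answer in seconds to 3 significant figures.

I_cm = (2/3)mr² = 0.01804 kg·m². The pivot is at distance d = 0.124 m from the centre of mass.
By the parallel-axis theorem, I = I_cm + md² = 0.01804 + 0.02706 = 0.04510 kg·m².
T = 2π√(I/(mgd)) = 2π√(0.04510/(1.76 × 3.74 × 0.124)) = 1.48 s.

1.48 s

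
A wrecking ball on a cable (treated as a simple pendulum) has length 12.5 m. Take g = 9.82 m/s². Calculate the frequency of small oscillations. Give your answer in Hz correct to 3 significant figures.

T = 2π√(L/g) = 2π√(12.5/9.82) = 7.089 s, so f = 1/T = 0.141 Hz.

0.141 Hz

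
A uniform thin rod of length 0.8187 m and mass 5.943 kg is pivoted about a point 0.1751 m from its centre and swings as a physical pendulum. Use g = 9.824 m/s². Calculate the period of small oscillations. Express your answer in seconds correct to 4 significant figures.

1.409 s

For a physical pendulum T = 2π√(I/(mgd)), with d = 0.17510 m from pivot to centre of mass.
I_cm = mL²/12 = 5.943 × 0.8187²/12 = 0.33195 kg·m²; I = I_cm + md² = 0.33195 + 5.943 × 0.17510² = 0.51416 kg·m².
T = 2π√(0.51416/(5.943 × 9.824 × 0.17510)) = 1.409 s.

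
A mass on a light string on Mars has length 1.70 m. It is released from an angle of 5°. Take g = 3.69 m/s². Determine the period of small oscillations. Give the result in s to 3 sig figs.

4.26 s

T = 2π√(L/g) = 2π√(1.70/3.69) = 2π × 0.6788 = 4.26 s.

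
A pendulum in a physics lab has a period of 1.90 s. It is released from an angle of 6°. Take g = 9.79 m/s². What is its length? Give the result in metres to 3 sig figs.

0.895 m

From T = 2π√(L/g), L = gT²/(4π²) = 9.79 × 1.900²/(4π²) = 0.895 m.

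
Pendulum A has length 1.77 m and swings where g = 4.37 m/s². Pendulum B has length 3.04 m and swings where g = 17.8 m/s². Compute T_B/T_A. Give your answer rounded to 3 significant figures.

0.649

T = 2π√(L/g), so T_B/T_A = √((L_B/g_B)/(L_A/g_A)) = √((3.04/17.8)/(1.77/4.37)) = 0.649.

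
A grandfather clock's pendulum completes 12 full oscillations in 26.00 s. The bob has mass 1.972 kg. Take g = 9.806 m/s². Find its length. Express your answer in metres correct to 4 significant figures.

T = 26.00/12 = 2.1667 s.
From T = 2π√(L/g), L = gT²/(4π²) = 9.806 × 2.1667²/(4π²) = 1.166 m.

1.166 m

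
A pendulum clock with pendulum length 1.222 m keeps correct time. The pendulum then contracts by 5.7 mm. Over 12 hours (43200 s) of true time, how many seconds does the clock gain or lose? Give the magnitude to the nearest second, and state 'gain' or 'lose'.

gain 101 s

T ∝ √L, so T'/T = √(1.21630/1.222) = 0.997665.
In 43200 s of true time the clock registers 43200/0.997665 = 43301.1 s, so it gains 101 s.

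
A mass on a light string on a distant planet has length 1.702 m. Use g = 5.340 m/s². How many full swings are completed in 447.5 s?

T = 2π√(L/g) = 2π√(1.702/5.340) = 3.5472 s.
Number of complete oscillations = ⌊447.5/3.5472⌋ = ⌊126.15⌋ = 126.

126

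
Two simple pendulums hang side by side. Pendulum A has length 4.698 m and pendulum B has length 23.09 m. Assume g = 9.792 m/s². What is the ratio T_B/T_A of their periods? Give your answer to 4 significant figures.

T ∝ √L, so T_B/T_A = √(L_B/L_A) = √(23.09/4.698) = 2.217.

2.217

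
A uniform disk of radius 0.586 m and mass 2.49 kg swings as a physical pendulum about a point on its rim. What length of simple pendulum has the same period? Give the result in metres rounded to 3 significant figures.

0.879 m

The equivalent simple-pendulum length is L_eq = I/(md), where I is about the pivot and d = 0.5860 m.
I_cm = ½mR² = 0.4275 kg·m², so I = I_cm + md² = 0.4275 + 0.8551 = 1.283 kg·m².
L_eq = 1.283/(2.49 × 0.5860) = 0.879 m.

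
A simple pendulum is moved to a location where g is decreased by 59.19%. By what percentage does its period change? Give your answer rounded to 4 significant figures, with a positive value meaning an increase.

56.54%

T ∝ 1/√g, so T'/T = 1/√(0.40810) = 1.5654.
Percentage change in T = (1.5654 − 1) × 100% = 56.54%.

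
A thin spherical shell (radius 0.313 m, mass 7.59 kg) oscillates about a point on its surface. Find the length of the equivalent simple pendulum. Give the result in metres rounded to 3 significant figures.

0.522 m

The equivalent simple-pendulum length is L_eq = I/(md), where I is about the pivot and d = 0.3130 m.
I_cm = (2/3)mR² = 0.4957 kg·m², so I = I_cm + md² = 0.4957 + 0.7436 = 1.239 kg·m².
L_eq = 1.239/(7.59 × 0.3130) = 0.522 m.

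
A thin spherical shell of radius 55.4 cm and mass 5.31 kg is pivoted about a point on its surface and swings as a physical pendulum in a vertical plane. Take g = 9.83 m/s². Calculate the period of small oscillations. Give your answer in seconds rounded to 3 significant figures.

I_cm = (2/3)mr² = 1.086 kg·m². The pivot is at distance d = 0.554 m from the centre of mass.
By the parallel-axis theorem, I = I_cm + md² = 1.086 + 1.630 = 2.716 kg·m².
T = 2π√(I/(mgd)) = 2π√(2.716/(5.31 × 9.83 × 0.554)) = 1.93 s.

1.93 s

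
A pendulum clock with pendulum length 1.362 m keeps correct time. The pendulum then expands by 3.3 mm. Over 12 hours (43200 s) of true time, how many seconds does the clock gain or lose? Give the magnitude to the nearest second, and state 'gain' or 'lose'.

T ∝ √L, so T'/T = √(1.36530/1.362) = 1.00121.
In 43200 s of true time the clock registers 43200/1.00121 = 43147.8 s, so it loses 52 s.

lose 52 s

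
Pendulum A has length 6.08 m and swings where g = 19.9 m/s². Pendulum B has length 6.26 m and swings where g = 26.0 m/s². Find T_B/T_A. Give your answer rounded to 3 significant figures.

T = 2π√(L/g), so T_B/T_A = √((L_B/g_B)/(L_A/g_A)) = √((6.26/26.0)/(6.08/19.9)) = 0.888.

0.888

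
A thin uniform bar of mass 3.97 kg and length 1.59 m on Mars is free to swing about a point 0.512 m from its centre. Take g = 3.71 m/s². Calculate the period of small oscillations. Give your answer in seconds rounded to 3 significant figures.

For a physical pendulum T = 2π√(I/(mgd)), with d = 0.5120 m from pivot to centre of mass.
I_cm = mL²/12 = 3.97 × 1.59²/12 = 0.8364 kg·m²; I = I_cm + md² = 0.8364 + 3.97 × 0.5120² = 1.877 kg·m².
T = 2π√(1.877/(3.97 × 3.71 × 0.5120)) = 3.13 s.

3.13 s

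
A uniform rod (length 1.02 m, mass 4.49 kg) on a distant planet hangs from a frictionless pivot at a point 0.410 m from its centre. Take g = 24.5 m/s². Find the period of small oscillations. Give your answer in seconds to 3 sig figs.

For a physical pendulum T = 2π√(I/(mgd)), with d = 0.4100 m from pivot to centre of mass.
I_cm = mL²/12 = 4.49 × 1.02²/12 = 0.3893 kg·m²; I = I_cm + md² = 0.3893 + 4.49 × 0.4100² = 1.144 kg·m².
T = 2π√(1.144/(4.49 × 24.5 × 0.4100)) = 1.00 s.

1.00 s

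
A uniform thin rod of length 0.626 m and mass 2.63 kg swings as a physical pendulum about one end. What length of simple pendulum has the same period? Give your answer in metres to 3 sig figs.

The equivalent simple-pendulum length is L_eq = I/(md), where I is about the pivot and d = 0.3130 m.
I_cm = (1/12)mL² = 0.08589 kg·m², so I = I_cm + md² = 0.08589 + 0.2577 = 0.3435 kg·m².
L_eq = 0.3435/(2.63 × 0.3130) = 0.417 m.

0.417 m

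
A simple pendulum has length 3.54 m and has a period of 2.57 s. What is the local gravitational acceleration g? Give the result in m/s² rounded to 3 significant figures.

21.2 m/s²

From T = 2π√(L/g), g = 4π²L/T² = 4π² × 3.54/2.570² = 21.2 m/s².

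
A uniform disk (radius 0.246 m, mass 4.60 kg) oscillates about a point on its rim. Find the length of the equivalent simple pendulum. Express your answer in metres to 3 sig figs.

The equivalent simple-pendulum length is L_eq = I/(md), where I is about the pivot and d = 0.2460 m.
I_cm = ½mR² = 0.1392 kg·m², so I = I_cm + md² = 0.1392 + 0.2784 = 0.4176 kg·m².
L_eq = 0.4176/(4.60 × 0.2460) = 0.369 m.

0.369 m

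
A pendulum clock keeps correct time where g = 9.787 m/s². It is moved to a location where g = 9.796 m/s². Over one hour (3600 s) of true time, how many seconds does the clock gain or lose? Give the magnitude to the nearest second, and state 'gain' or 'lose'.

gain 2 s

The clock's period scales as T ∝ 1/√g, so T'/T = √(9.787/9.796) = 0.999541.
In 3600 s of true time the clock registers 3600/0.999541 = 3601.7 s, so it gains 2 s.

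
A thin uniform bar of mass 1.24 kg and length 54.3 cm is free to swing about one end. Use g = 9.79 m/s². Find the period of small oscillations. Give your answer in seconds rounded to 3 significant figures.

1.21 s

For a physical pendulum T = 2π√(I/(mgd)), with d = 0.2715 m from pivot to centre of mass.
I_cm = mL²/12 = 1.24 × 0.543²/12 = 0.03047 kg·m²; I = I_cm + md² = 0.03047 + 1.24 × 0.2715² = 0.1219 kg·m².
T = 2π√(0.1219/(1.24 × 9.79 × 0.2715)) = 1.21 s.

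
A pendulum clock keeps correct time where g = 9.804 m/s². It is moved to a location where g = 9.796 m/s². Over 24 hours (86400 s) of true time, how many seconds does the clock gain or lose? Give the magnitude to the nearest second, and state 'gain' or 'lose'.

The clock's period scales as T ∝ 1/√g, so T'/T = √(9.804/9.796) = 1.00041.
In 86400 s of true time the clock registers 86400/1.00041 = 86364.7 s, so it loses 35 s.

lose 35 s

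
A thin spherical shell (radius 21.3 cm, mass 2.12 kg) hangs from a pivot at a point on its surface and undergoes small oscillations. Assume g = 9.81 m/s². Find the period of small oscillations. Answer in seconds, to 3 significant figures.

I_cm = (2/3)mr² = 0.06412 kg·m². The pivot is at distance d = 0.213 m from the centre of mass.
By the parallel-axis theorem, I = I_cm + md² = 0.06412 + 0.09618 = 0.1603 kg·m².
T = 2π√(I/(mgd)) = 2π√(0.1603/(2.12 × 9.81 × 0.213)) = 1.20 s.

1.20 s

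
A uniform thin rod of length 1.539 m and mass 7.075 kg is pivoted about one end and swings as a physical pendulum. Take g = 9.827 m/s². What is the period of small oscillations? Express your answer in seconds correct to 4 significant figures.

For a physical pendulum T = 2π√(I/(mgd)), with d = 0.76950 m from pivot to centre of mass.
I_cm = mL²/12 = 7.075 × 1.539²/12 = 1.3964 kg·m²; I = I_cm + md² = 1.3964 + 7.075 × 0.76950² = 5.5858 kg·m².
T = 2π√(5.5858/(7.075 × 9.827 × 0.76950)) = 2.030 s.

2.030 s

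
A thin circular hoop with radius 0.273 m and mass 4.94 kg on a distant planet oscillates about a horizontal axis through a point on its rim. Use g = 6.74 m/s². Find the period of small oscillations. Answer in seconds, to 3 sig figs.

1.79 s

I_cm = mr² = 0.3682 kg·m². The pivot is at distance d = 0.273 m from the centre of mass.
By the parallel-axis theorem, I = I_cm + md² = 0.3682 + 0.3682 = 0.7363 kg·m².
T = 2π√(I/(mgd)) = 2π√(0.7363/(4.94 × 6.74 × 0.273)) = 1.79 s.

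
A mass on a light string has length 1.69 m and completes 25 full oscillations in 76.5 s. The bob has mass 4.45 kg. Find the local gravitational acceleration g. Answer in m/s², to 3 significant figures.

T = 76.5/25 = 3.060 s.
From T = 2π√(L/g), g = 4π²L/T² = 4π² × 1.69/3.060² = 7.13 m/s².

7.13 m/s²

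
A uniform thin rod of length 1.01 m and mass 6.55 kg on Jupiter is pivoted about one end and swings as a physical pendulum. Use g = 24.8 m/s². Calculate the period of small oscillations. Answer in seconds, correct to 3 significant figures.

1.04 s

For a physical pendulum T = 2π√(I/(mgd)), with d = 0.5050 m from pivot to centre of mass.
I_cm = mL²/12 = 6.55 × 1.01²/12 = 0.5568 kg·m²; I = I_cm + md² = 0.5568 + 6.55 × 0.5050² = 2.227 kg·m².
T = 2π√(2.227/(6.55 × 24.8 × 0.5050)) = 1.04 s.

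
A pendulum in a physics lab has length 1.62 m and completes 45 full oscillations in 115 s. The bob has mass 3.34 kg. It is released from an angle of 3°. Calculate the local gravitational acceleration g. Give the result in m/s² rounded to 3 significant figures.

9.79 m/s²

T = 115/45 = 2.556 s.
From T = 2π√(L/g), g = 4π²L/T² = 4π² × 1.62/2.556² = 9.79 m/s².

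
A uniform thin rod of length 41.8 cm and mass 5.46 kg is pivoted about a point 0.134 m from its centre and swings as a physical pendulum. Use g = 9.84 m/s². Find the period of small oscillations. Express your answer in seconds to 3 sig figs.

For a physical pendulum T = 2π√(I/(mgd)), with d = 0.1340 m from pivot to centre of mass.
I_cm = mL²/12 = 5.46 × 0.418²/12 = 0.07950 kg·m²; I = I_cm + md² = 0.07950 + 5.46 × 0.1340² = 0.1775 kg·m².
T = 2π√(0.1775/(5.46 × 9.84 × 0.1340)) = 0.987 s.

0.987 s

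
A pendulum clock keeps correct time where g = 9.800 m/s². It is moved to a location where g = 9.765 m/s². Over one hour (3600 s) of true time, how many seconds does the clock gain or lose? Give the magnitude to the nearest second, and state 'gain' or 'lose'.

lose 6 s

The clock's period scales as T ∝ 1/√g, so T'/T = √(9.800/9.765) = 1.00179.
In 3600 s of true time the clock registers 3600/1.00179 = 3593.6 s, so it loses 6 s.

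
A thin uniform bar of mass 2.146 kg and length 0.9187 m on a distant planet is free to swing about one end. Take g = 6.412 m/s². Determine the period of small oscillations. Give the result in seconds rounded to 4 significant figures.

For a physical pendulum T = 2π√(I/(mgd)), with d = 0.45935 m from pivot to centre of mass.
I_cm = mL²/12 = 2.146 × 0.9187²/12 = 0.15094 kg·m²; I = I_cm + md² = 0.15094 + 2.146 × 0.45935² = 0.60375 kg·m².
T = 2π√(0.60375/(2.146 × 6.412 × 0.45935)) = 1.942 s.

1.942 s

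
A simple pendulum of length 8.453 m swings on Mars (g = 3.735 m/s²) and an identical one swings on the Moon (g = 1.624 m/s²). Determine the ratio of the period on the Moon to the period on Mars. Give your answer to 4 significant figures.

1.517

T ∝ 1/√g, so T₂/T₁ = √(g₁/g₂) = √(3.735/1.624) = 1.517.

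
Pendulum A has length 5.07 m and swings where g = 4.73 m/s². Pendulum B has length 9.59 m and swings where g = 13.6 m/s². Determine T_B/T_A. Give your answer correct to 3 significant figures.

T = 2π√(L/g), so T_B/T_A = √((L_B/g_B)/(L_A/g_A)) = √((9.59/13.6)/(5.07/4.73)) = 0.811.

0.811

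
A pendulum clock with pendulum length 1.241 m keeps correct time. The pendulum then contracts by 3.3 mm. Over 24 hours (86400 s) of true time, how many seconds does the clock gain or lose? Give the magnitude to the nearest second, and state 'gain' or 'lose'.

gain 115 s

T ∝ √L, so T'/T = √(1.23770/1.241) = 0.998670.
In 86400 s of true time the clock registers 86400/0.998670 = 86515.1 s, so it gains 115 s.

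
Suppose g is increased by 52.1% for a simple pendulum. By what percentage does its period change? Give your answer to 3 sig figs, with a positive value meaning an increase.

-18.9%

T ∝ 1/√g, so T'/T = 1/√(1.521) = 0.8108.
Percentage change in T = (0.8108 − 1) × 100% = -18.9%.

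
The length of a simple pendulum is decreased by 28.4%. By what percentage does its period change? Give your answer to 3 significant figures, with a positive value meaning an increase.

-15.4%

T ∝ √L, so T'/T = √(0.7160) = 0.8462.
Percentage change in T = (0.8462 − 1) × 100% = -15.4%.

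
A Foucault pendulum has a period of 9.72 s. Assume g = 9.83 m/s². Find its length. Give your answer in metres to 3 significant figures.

23.5 m

From T = 2π√(L/g), L = gT²/(4π²) = 9.83 × 9.720²/(4π²) = 23.5 m.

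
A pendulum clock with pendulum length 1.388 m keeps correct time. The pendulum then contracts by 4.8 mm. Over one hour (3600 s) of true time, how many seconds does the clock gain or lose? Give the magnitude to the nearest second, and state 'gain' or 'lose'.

T ∝ √L, so T'/T = √(1.38320/1.388) = 0.998269.
In 3600 s of true time the clock registers 3600/0.998269 = 3606.2 s, so it gains 6 s.

gain 6 s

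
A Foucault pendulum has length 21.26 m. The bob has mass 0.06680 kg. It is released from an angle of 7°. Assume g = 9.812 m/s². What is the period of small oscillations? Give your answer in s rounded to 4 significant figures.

T = 2π√(L/g) = 2π√(21.26/9.812) = 2π × 1.4720 = 9.249 s.

9.249 s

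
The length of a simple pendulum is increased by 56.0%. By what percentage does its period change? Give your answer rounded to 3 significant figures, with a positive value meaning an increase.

T ∝ √L, so T'/T = √(1.560) = 1.249.
Percentage change in T = (1.249 − 1) × 100% = 24.9%.

24.9%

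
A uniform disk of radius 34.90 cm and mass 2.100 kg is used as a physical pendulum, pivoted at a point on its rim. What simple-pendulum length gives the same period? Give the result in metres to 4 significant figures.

The equivalent simple-pendulum length is L_eq = I/(md), where I is about the pivot and d = 0.34900 m.
I_cm = ½mR² = 0.12789 kg·m², so I = I_cm + md² = 0.12789 + 0.25578 = 0.38367 kg·m².
L_eq = 0.38367/(2.100 × 0.34900) = 0.5235 m.

0.5235 m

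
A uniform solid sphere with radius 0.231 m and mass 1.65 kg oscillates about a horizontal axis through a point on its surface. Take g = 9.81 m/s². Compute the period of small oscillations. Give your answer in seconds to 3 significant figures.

1.14 s

I_cm = (2/5)mr² = 0.03522 kg·m². The pivot is at distance d = 0.231 m from the centre of mass.
By the parallel-axis theorem, I = I_cm + md² = 0.03522 + 0.08805 = 0.1233 kg·m².
T = 2π√(I/(mgd)) = 2π√(0.1233/(1.65 × 9.81 × 0.231)) = 1.14 s.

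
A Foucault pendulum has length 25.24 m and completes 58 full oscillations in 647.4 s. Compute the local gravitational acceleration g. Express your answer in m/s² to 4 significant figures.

7.998 m/s²

T = 647.4/58 = 11.162 s.
From T = 2π√(L/g), g = 4π²L/T² = 4π² × 25.24/11.162² = 7.998 m/s².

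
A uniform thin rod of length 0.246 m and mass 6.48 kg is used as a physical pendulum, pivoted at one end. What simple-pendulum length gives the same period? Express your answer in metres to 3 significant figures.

The equivalent simple-pendulum length is L_eq = I/(md), where I is about the pivot and d = 0.1230 m.
I_cm = (1/12)mL² = 0.03268 kg·m², so I = I_cm + md² = 0.03268 + 0.09804 = 0.1307 kg·m².
L_eq = 0.1307/(6.48 × 0.1230) = 0.164 m.

0.164 m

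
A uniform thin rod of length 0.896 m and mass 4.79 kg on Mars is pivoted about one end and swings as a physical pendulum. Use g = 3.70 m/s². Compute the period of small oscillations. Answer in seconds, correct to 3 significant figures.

For a physical pendulum T = 2π√(I/(mgd)), with d = 0.4480 m from pivot to centre of mass.
I_cm = mL²/12 = 4.79 × 0.896²/12 = 0.3205 kg·m²; I = I_cm + md² = 0.3205 + 4.79 × 0.4480² = 1.282 kg·m².
T = 2π√(1.282/(4.79 × 3.70 × 0.4480)) = 2.52 s.

2.52 s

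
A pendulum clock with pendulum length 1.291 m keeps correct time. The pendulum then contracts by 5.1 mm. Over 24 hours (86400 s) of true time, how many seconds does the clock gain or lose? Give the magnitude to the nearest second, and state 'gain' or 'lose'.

gain 171 s

T ∝ √L, so T'/T = √(1.28590/1.291) = 0.998023.
In 86400 s of true time the clock registers 86400/0.998023 = 86571.2 s, so it gains 171 s.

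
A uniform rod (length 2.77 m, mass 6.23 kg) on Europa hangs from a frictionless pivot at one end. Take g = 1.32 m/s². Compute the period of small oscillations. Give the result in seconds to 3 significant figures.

For a physical pendulum T = 2π√(I/(mgd)), with d = 1.385 m from pivot to centre of mass.
I_cm = mL²/12 = 6.23 × 2.77²/12 = 3.984 kg·m²; I = I_cm + md² = 3.984 + 6.23 × 1.385² = 15.93 kg·m².
T = 2π√(15.93/(6.23 × 1.32 × 1.385)) = 7.43 s.

7.43 s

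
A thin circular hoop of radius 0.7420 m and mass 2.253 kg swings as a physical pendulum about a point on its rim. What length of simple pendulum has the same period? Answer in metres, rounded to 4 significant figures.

1.484 m

The equivalent simple-pendulum length is L_eq = I/(md), where I is about the pivot and d = 0.74200 m.
I_cm = mR² = 1.2404 kg·m², so I = I_cm + md² = 1.2404 + 1.2404 = 2.4808 kg·m².
L_eq = 2.4808/(2.253 × 0.74200) = 1.484 m.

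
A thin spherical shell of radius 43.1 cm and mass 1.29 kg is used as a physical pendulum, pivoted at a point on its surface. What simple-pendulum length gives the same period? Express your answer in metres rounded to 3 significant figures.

0.718 m

The equivalent simple-pendulum length is L_eq = I/(md), where I is about the pivot and d = 0.4310 m.
I_cm = (2/3)mR² = 0.1598 kg·m², so I = I_cm + md² = 0.1598 + 0.2396 = 0.3994 kg·m².
L_eq = 0.3994/(1.29 × 0.4310) = 0.718 m.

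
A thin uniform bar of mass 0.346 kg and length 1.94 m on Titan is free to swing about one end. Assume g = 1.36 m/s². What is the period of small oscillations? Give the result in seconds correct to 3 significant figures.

For a physical pendulum T = 2π√(I/(mgd)), with d = 0.9700 m from pivot to centre of mass.
I_cm = mL²/12 = 0.346 × 1.94²/12 = 0.1085 kg·m²; I = I_cm + md² = 0.1085 + 0.346 × 0.9700² = 0.4341 kg·m².
T = 2π√(0.4341/(0.346 × 1.36 × 0.9700)) = 6.13 s.

6.13 s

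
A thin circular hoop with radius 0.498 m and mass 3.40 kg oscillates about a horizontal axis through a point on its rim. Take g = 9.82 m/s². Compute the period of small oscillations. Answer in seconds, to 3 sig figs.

2.00 s

I_cm = mr² = 0.8432 kg·m². The pivot is at distance d = 0.498 m from the centre of mass.
By the parallel-axis theorem, I = I_cm + md² = 0.8432 + 0.8432 = 1.686 kg·m².
T = 2π√(I/(mgd)) = 2π√(1.686/(3.40 × 9.82 × 0.498)) = 2.00 s.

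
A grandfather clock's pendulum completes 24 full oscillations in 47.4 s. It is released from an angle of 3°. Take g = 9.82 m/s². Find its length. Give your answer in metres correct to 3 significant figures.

T = 47.4/24 = 1.975 s.
From T = 2π√(L/g), L = gT²/(4π²) = 9.82 × 1.975²/(4π²) = 0.970 m.

0.970 m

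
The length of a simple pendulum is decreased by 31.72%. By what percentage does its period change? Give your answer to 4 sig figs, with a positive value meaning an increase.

T ∝ √L, so T'/T = √(0.68280) = 0.82632.
Percentage change in T = (0.82632 − 1) × 100% = -17.37%.

-17.37%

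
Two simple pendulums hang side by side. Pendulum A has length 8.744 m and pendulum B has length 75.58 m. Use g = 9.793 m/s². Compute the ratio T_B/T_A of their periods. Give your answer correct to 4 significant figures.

2.940

T ∝ √L, so T_B/T_A = √(L_B/L_A) = √(75.58/8.744) = 2.940.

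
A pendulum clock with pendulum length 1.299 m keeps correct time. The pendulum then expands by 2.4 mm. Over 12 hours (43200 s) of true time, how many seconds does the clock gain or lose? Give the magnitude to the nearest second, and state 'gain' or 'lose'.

lose 40 s

T ∝ √L, so T'/T = √(1.30140/1.299) = 1.00092.
In 43200 s of true time the clock registers 43200/1.00092 = 43160.1 s, so it loses 40 s.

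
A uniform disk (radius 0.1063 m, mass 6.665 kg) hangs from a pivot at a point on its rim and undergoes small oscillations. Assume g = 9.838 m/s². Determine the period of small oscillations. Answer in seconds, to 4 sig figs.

I_cm = ½mr² = 0.037656 kg·m². The pivot is at distance d = 0.1063 m from the centre of mass.
By the parallel-axis theorem, I = I_cm + md² = 0.037656 + 0.075312 = 0.11297 kg·m².
T = 2π√(I/(mgd)) = 2π√(0.11297/(6.665 × 9.838 × 0.1063)) = 0.7999 s.

0.7999 s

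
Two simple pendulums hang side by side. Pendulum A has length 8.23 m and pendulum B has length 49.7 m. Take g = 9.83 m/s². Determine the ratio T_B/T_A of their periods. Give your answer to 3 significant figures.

T ∝ √L, so T_B/T_A = √(L_B/L_A) = √(49.7/8.23) = 2.46.

2.46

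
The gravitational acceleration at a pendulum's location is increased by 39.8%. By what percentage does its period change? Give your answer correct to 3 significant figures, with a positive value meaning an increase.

T ∝ 1/√g, so T'/T = 1/√(1.398) = 0.8458.
Percentage change in T = (0.8458 − 1) × 100% = -15.4%.

-15.4%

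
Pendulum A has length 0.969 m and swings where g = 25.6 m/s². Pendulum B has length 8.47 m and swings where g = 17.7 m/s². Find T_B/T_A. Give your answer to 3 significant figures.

3.56

T = 2π√(L/g), so T_B/T_A = √((L_B/g_B)/(L_A/g_A)) = √((8.47/17.7)/(0.969/25.6)) = 3.56.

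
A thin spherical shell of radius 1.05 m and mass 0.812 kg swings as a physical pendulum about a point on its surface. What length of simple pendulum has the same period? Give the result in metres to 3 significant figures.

The equivalent simple-pendulum length is L_eq = I/(md), where I is about the pivot and d = 1.050 m.
I_cm = (2/3)mR² = 0.5968 kg·m², so I = I_cm + md² = 0.5968 + 0.8952 = 1.492 kg·m².
L_eq = 1.492/(0.812 × 1.050) = 1.75 m.

1.75 m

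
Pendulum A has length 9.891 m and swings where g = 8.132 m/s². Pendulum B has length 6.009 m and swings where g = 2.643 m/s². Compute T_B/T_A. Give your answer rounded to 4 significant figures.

1.367

T = 2π√(L/g), so T_B/T_A = √((L_B/g_B)/(L_A/g_A)) = √((6.009/2.643)/(9.891/8.132)) = 1.367.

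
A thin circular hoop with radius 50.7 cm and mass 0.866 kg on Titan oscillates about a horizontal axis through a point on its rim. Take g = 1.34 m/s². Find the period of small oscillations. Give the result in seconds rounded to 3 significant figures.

5.47 s

I_cm = mr² = 0.2226 kg·m². The pivot is at distance d = 0.507 m from the centre of mass.
By the parallel-axis theorem, I = I_cm + md² = 0.2226 + 0.2226 = 0.4452 kg·m².
T = 2π√(I/(mgd)) = 2π√(0.4452/(0.866 × 1.34 × 0.507)) = 5.47 s.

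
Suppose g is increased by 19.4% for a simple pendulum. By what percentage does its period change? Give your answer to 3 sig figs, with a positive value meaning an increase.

T ∝ 1/√g, so T'/T = 1/√(1.194) = 0.9152.
Percentage change in T = (0.9152 − 1) × 100% = -8.48%.

-8.48%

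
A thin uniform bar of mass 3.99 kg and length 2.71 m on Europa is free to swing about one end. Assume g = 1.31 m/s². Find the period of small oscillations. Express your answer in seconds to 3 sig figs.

7.38 s

For a physical pendulum T = 2π√(I/(mgd)), with d = 1.355 m from pivot to centre of mass.
I_cm = mL²/12 = 3.99 × 2.71²/12 = 2.442 kg·m²; I = I_cm + md² = 2.442 + 3.99 × 1.355² = 9.768 kg·m².
T = 2π√(9.768/(3.99 × 1.31 × 1.355)) = 7.38 s.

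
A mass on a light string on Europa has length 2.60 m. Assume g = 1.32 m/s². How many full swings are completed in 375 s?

T = 2π√(L/g) = 2π√(2.60/1.32) = 8.818 s.
Number of complete oscillations = ⌊375/8.818⌋ = ⌊42.53⌋ = 42.

42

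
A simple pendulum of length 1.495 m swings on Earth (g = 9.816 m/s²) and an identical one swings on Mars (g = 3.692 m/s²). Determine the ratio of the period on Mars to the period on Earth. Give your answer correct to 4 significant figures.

T ∝ 1/√g, so T₂/T₁ = √(g₁/g₂) = √(9.816/3.692) = 1.631.

1.631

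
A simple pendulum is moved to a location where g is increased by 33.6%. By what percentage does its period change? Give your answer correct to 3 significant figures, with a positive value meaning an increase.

T ∝ 1/√g, so T'/T = 1/√(1.336) = 0.8652.
Percentage change in T = (0.8652 − 1) × 100% = -13.5%.

-13.5%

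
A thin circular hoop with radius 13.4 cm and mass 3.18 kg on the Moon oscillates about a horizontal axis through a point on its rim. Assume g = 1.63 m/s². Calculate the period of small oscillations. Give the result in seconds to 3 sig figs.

2.55 s

I_cm = mr² = 0.05710 kg·m². The pivot is at distance d = 0.134 m from the centre of mass.
By the parallel-axis theorem, I = I_cm + md² = 0.05710 + 0.05710 = 0.1142 kg·m².
T = 2π√(I/(mgd)) = 2π√(0.1142/(3.18 × 1.63 × 0.134)) = 2.55 s.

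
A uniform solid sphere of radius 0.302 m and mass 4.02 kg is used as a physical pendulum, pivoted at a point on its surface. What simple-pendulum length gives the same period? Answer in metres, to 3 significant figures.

The equivalent simple-pendulum length is L_eq = I/(md), where I is about the pivot and d = 0.3020 m.
I_cm = (2/5)mR² = 0.1467 kg·m², so I = I_cm + md² = 0.1467 + 0.3666 = 0.5133 kg·m².
L_eq = 0.5133/(4.02 × 0.3020) = 0.423 m.

0.423 m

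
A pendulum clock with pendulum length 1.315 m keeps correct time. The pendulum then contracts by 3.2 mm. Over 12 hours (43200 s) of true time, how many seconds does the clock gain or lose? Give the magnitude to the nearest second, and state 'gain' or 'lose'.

T ∝ √L, so T'/T = √(1.31180/1.315) = 0.998783.
In 43200 s of true time the clock registers 43200/0.998783 = 43252.7 s, so it gains 53 s.

gain 53 s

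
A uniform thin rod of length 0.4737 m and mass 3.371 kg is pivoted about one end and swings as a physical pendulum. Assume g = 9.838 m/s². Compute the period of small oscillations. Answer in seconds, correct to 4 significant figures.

1.126 s

For a physical pendulum T = 2π√(I/(mgd)), with d = 0.23685 m from pivot to centre of mass.
I_cm = mL²/12 = 3.371 × 0.4737²/12 = 0.063035 kg·m²; I = I_cm + md² = 0.063035 + 3.371 × 0.23685² = 0.25214 kg·m².
T = 2π√(0.25214/(3.371 × 9.838 × 0.23685)) = 1.126 s.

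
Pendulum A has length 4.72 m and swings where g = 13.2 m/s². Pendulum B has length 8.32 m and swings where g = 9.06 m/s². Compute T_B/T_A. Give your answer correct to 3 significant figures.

1.60

T = 2π√(L/g), so T_B/T_A = √((L_B/g_B)/(L_A/g_A)) = √((8.32/9.06)/(4.72/13.2)) = 1.60.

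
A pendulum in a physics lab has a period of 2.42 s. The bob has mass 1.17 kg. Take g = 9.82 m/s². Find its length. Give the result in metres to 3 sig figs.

1.46 m

From T = 2π√(L/g), L = gT²/(4π²) = 9.82 × 2.420²/(4π²) = 1.46 m.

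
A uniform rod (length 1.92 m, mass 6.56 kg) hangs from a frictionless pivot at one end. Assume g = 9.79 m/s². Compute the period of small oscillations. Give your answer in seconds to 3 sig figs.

2.27 s

For a physical pendulum T = 2π√(I/(mgd)), with d = 0.9600 m from pivot to centre of mass.
I_cm = mL²/12 = 6.56 × 1.92²/12 = 2.015 kg·m²; I = I_cm + md² = 2.015 + 6.56 × 0.9600² = 8.061 kg·m².
T = 2π√(8.061/(6.56 × 9.79 × 0.9600)) = 2.27 s.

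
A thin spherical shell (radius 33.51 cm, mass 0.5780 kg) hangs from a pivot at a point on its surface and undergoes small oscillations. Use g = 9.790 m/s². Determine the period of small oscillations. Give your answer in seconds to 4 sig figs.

1.501 s

I_cm = (2/3)mr² = 0.043270 kg·m². The pivot is at distance d = 0.3351 m from the centre of mass.
By the parallel-axis theorem, I = I_cm + md² = 0.043270 + 0.064905 = 0.10817 kg·m².
T = 2π√(I/(mgd)) = 2π√(0.10817/(0.5780 × 9.790 × 0.3351)) = 1.501 s.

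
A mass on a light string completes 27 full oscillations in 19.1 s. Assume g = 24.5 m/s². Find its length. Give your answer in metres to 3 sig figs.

T = 19.1/27 = 0.7074 s.
From T = 2π√(L/g), L = gT²/(4π²) = 24.5 × 0.7074²/(4π²) = 0.311 m.

0.311 m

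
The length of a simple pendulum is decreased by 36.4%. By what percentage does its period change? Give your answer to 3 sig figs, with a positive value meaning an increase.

T ∝ √L, so T'/T = √(0.6360) = 0.7975.
Percentage change in T = (0.7975 − 1) × 100% = -20.3%.

-20.3%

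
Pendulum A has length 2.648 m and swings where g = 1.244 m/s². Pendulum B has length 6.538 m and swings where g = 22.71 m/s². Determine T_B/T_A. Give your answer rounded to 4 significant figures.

0.3678

T = 2π√(L/g), so T_B/T_A = √((L_B/g_B)/(L_A/g_A)) = √((6.538/22.71)/(2.648/1.244)) = 0.3678.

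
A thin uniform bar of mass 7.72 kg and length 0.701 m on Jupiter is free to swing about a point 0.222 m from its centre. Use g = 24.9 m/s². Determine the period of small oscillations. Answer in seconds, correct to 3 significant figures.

0.803 s

For a physical pendulum T = 2π√(I/(mgd)), with d = 0.2220 m from pivot to centre of mass.
I_cm = mL²/12 = 7.72 × 0.701²/12 = 0.3161 kg·m²; I = I_cm + md² = 0.3161 + 7.72 × 0.2220² = 0.6966 kg·m².
T = 2π√(0.6966/(7.72 × 24.9 × 0.2220)) = 0.803 s.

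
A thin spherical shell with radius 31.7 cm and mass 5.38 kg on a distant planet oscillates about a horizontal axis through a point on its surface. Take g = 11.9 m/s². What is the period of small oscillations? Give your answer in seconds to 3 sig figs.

1.32 s

I_cm = (2/3)mr² = 0.3604 kg·m². The pivot is at distance d = 0.317 m from the centre of mass.
By the parallel-axis theorem, I = I_cm + md² = 0.3604 + 0.5406 = 0.9011 kg·m².
T = 2π√(I/(mgd)) = 2π√(0.9011/(5.38 × 11.9 × 0.317)) = 1.32 s.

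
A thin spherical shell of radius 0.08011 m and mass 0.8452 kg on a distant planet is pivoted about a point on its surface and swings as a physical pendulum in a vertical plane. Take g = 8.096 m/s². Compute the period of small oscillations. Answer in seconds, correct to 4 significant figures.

I_cm = (2/3)mr² = 0.0036161 kg·m². The pivot is at distance d = 0.08011 m from the centre of mass.
By the parallel-axis theorem, I = I_cm + md² = 0.0036161 + 0.0054242 = 0.0090403 kg·m².
T = 2π√(I/(mgd)) = 2π√(0.0090403/(0.8452 × 8.096 × 0.08011)) = 0.8069 s.

0.8069 s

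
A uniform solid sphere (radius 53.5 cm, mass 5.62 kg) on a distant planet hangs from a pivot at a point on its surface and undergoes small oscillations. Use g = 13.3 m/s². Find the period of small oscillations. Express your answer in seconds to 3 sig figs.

1.49 s

I_cm = (2/5)mr² = 0.6434 kg·m². The pivot is at distance d = 0.535 m from the centre of mass.
By the parallel-axis theorem, I = I_cm + md² = 0.6434 + 1.609 = 2.252 kg·m².
T = 2π√(I/(mgd)) = 2π√(2.252/(5.62 × 13.3 × 0.535)) = 1.49 s.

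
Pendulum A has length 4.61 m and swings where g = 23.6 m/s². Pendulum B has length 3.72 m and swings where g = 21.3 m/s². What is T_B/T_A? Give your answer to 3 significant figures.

T = 2π√(L/g), so T_B/T_A = √((L_B/g_B)/(L_A/g_A)) = √((3.72/21.3)/(4.61/23.6)) = 0.946.

0.946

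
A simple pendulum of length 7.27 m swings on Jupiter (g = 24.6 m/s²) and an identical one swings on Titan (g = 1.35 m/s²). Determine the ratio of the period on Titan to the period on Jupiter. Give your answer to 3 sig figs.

4.27

T ∝ 1/√g, so T₂/T₁ = √(g₁/g₂) = √(24.6/1.35) = 4.27.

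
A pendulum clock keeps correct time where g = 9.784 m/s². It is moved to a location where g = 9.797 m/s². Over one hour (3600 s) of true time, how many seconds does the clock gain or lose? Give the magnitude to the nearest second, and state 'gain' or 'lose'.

gain 2 s

The clock's period scales as T ∝ 1/√g, so T'/T = √(9.784/9.797) = 0.999336.
In 3600 s of true time the clock registers 3600/0.999336 = 3602.4 s, so it gains 2 s.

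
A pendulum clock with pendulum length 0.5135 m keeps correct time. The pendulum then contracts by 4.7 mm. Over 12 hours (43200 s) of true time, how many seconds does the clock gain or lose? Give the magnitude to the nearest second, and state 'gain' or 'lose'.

T ∝ √L, so T'/T = √(0.50880/0.5135) = 0.995413.
In 43200 s of true time the clock registers 43200/0.995413 = 43399.1 s, so it gains 199 s.

gain 199 s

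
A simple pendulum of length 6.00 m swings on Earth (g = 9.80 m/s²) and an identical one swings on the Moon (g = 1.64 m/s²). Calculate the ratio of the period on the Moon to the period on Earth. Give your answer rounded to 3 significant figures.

T ∝ 1/√g, so T₂/T₁ = √(g₁/g₂) = √(9.80/1.64) = 2.44.

2.44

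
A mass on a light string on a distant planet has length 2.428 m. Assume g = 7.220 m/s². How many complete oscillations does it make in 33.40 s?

9

T = 2π√(L/g) = 2π√(2.428/7.220) = 3.6436 s.
Number of complete oscillations = ⌊33.40/3.6436⌋ = ⌊9.1667⌋ = 9.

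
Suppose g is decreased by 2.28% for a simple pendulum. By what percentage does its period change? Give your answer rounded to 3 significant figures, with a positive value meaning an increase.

T ∝ 1/√g, so T'/T = 1/√(0.9772) = 1.012.
Percentage change in T = (1.012 − 1) × 100% = 1.16%.

1.16%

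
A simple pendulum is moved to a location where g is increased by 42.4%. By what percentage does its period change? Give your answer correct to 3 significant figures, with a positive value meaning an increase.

-16.2%

T ∝ 1/√g, so T'/T = 1/√(1.424) = 0.8380.
Percentage change in T = (0.8380 − 1) × 100% = -16.2%.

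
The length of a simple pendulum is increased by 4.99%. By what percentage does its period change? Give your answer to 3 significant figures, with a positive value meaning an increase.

T ∝ √L, so T'/T = √(1.050) = 1.025.
Percentage change in T = (1.025 − 1) × 100% = 2.46%.

2.46%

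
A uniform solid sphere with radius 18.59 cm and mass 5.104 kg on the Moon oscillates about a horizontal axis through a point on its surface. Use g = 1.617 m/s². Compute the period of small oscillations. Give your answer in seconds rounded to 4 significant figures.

2.521 s

I_cm = (2/5)mr² = 0.070555 kg·m². The pivot is at distance d = 0.1859 m from the centre of mass.
By the parallel-axis theorem, I = I_cm + md² = 0.070555 + 0.17639 = 0.24694 kg·m².
T = 2π√(I/(mgd)) = 2π√(0.24694/(5.104 × 1.617 × 0.1859)) = 2.521 s.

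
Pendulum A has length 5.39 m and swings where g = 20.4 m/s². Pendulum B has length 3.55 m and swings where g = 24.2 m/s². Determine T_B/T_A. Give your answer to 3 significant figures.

0.745

T = 2π√(L/g), so T_B/T_A = √((L_B/g_B)/(L_A/g_A)) = √((3.55/24.2)/(5.39/20.4)) = 0.745.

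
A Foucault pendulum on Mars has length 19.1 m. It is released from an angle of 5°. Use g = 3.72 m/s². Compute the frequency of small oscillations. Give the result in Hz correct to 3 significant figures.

0.0702 Hz

T = 2π√(L/g) = 2π√(19.1/3.72) = 14.24 s, so f = 1/T = 0.0702 Hz.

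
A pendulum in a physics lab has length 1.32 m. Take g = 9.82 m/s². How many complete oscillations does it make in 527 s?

228

T = 2π√(L/g) = 2π√(1.32/9.82) = 2.304 s.
Number of complete oscillations = ⌊527/2.304⌋ = ⌊228.8⌋ = 228.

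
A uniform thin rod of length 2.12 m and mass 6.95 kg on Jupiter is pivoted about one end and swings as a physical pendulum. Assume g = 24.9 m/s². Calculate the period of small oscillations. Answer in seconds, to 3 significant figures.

For a physical pendulum T = 2π√(I/(mgd)), with d = 1.060 m from pivot to centre of mass.
I_cm = mL²/12 = 6.95 × 2.12²/12 = 2.603 kg·m²; I = I_cm + md² = 2.603 + 6.95 × 1.060² = 10.41 kg·m².
T = 2π√(10.41/(6.95 × 24.9 × 1.060)) = 1.50 s.

1.50 s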